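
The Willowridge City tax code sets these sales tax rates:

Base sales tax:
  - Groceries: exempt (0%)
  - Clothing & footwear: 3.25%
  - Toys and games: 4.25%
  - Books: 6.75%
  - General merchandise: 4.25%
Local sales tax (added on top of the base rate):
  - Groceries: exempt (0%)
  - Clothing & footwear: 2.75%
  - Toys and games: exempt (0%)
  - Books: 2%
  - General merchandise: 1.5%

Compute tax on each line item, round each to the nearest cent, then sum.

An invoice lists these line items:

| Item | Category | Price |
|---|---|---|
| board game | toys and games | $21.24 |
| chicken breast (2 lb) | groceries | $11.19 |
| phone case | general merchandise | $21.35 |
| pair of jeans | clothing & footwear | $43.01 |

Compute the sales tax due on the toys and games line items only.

$0.90

Board game $21.24: toys and games → 4.25% + 0% local = 4.25% → $0.90
Tax on toys and games = $0.90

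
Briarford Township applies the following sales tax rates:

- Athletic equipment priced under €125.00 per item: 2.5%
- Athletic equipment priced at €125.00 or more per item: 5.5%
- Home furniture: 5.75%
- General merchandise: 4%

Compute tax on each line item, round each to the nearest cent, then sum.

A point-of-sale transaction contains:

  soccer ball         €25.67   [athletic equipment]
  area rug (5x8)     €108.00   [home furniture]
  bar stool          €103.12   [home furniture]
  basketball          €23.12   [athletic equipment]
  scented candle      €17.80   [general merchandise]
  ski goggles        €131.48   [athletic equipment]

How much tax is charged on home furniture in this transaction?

€12.14

Area rug (5x8) €108.00: home furniture → 5.75% → €6.21
Bar stool €103.12: home furniture → 5.75% → €5.93
Tax on home furniture = €6.21 + €5.93 = €12.14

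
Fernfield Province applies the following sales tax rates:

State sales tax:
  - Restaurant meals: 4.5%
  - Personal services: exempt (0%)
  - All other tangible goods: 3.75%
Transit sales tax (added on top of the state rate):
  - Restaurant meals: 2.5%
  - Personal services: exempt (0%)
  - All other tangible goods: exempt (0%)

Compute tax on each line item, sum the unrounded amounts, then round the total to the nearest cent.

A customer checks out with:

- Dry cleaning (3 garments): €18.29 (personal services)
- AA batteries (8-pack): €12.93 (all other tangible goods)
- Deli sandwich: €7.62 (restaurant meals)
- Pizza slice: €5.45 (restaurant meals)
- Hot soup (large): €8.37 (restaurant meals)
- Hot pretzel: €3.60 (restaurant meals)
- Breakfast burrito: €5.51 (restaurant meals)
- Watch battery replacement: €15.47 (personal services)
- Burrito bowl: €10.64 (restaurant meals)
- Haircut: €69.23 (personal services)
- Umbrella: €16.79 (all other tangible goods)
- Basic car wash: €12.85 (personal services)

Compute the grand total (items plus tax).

Dry cleaning (3 garments) €18.29: personal services → 0% + 0% transit = 0% → €0.00
AA batteries (8-pack) €12.93: all other tangible goods → 3.75% + 0% transit = 3.75% → €0.484875
Deli sandwich €7.62: restaurant meals → 4.5% + 2.5% transit = 7% → €0.5334
Pizza slice €5.45: restaurant meals → 4.5% + 2.5% transit = 7% → €0.3815
Hot soup (large) €8.37: restaurant meals → 4.5% + 2.5% transit = 7% → €0.5859
Hot pretzel €3.60: restaurant meals → 4.5% + 2.5% transit = 7% → €0.252
Breakfast burrito €5.51: restaurant meals → 4.5% + 2.5% transit = 7% → €0.3857
Watch battery replacement €15.47: personal services → 0% + 0% transit = 0% → €0.00
Burrito bowl €10.64: restaurant meals → 4.5% + 2.5% transit = 7% → €0.7448
Haircut €69.23: personal services → 0% + 0% transit = 0% → €0.00
Umbrella €16.79: all other tangible goods → 3.75% + 0% transit = 3.75% → €0.629625
Basic car wash €12.85: personal services → 0% + 0% transit = 0% → €0.00
Subtotal = €186.75; unrounded tax = €3.9978 → €4.00; total due = €190.75

€190.75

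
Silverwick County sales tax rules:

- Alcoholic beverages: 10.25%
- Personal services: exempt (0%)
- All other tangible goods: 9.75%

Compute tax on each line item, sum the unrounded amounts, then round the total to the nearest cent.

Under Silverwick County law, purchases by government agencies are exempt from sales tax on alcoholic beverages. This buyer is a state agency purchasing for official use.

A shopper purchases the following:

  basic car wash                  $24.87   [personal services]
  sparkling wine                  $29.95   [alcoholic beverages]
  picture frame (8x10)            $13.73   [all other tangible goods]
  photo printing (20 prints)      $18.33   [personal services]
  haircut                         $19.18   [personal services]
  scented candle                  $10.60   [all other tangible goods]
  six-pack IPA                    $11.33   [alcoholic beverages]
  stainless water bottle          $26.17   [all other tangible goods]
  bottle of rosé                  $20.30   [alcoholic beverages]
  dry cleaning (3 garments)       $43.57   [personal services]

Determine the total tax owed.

Basic car wash $24.87: personal services → 0% → $0.00
Sparkling wine $29.95: alcoholic beverages, buyer-exempt → 0% → $0.00
Picture frame (8x10) $13.73: all other tangible goods → 9.75% → $1.338675
Photo printing (20 prints) $18.33: personal services → 0% → $0.00
Haircut $19.18: personal services → 0% → $0.00
Scented candle $10.60: all other tangible goods → 9.75% → $1.0335
Six-pack IPA $11.33: alcoholic beverages, buyer-exempt → 0% → $0.00
Stainless water bottle $26.17: all other tangible goods → 9.75% → $2.551575
Bottle of rosé $20.30: alcoholic beverages, buyer-exempt → 0% → $0.00
Dry cleaning (3 garments) $43.57: personal services → 0% → $0.00
Unrounded tax sum = $4.92375 → $4.92

$4.92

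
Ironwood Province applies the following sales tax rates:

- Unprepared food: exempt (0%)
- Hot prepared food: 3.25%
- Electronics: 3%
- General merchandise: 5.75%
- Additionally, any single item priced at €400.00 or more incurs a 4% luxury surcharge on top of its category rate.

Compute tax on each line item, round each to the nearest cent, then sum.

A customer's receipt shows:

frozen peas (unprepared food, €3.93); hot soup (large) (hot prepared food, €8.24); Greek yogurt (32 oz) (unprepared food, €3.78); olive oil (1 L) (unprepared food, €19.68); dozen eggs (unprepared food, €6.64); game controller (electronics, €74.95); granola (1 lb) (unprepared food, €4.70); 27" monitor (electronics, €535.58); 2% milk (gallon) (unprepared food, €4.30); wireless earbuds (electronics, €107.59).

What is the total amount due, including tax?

€812.63

Frozen peas €3.93: unprepared food → 0% → €0.00
Hot soup (large) €8.24: hot prepared food → 3.25% → €0.27
Greek yogurt (32 oz) €3.78: unprepared food → 0% → €0.00
Olive oil (1 L) €19.68: unprepared food → 0% → €0.00
Dozen eggs €6.64: unprepared food → 0% → €0.00
Game controller €74.95: electronics → 3% → €2.25
Granola (1 lb) €4.70: unprepared food → 0% → €0.00
27" monitor €535.58: electronics → 3% + 4% surcharge = 7% → €37.49
2% milk (gallon) €4.30: unprepared food → 0% → €0.00
Wireless earbuds €107.59: electronics → 3% → €3.23
Subtotal = €769.39; tax = €43.24; total due = €812.63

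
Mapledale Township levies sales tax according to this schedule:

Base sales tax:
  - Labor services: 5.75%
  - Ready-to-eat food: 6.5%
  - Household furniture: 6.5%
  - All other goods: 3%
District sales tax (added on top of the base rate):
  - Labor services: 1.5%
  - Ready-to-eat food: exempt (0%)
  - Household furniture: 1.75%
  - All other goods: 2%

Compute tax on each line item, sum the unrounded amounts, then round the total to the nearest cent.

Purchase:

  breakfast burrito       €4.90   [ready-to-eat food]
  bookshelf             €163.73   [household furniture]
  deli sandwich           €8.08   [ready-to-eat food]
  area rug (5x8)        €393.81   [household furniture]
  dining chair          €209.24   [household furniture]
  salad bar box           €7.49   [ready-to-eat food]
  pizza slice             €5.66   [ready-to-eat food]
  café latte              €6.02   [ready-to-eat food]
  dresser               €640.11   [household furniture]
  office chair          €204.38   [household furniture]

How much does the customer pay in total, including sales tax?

Breakfast burrito €4.90: ready-to-eat food → 6.5% + 0% district = 6.5% → €0.3185
Bookshelf €163.73: household furniture → 6.5% + 1.75% district = 8.25% → €13.507725
Deli sandwich €8.08: ready-to-eat food → 6.5% + 0% district = 6.5% → €0.5252
Area rug (5x8) €393.81: household furniture → 6.5% + 1.75% district = 8.25% → €32.489325
Dining chair €209.24: household furniture → 6.5% + 1.75% district = 8.25% → €17.2623
Salad bar box €7.49: ready-to-eat food → 6.5% + 0% district = 6.5% → €0.48685
Pizza slice €5.66: ready-to-eat food → 6.5% + 0% district = 6.5% → €0.3679
Café latte €6.02: ready-to-eat food → 6.5% + 0% district = 6.5% → €0.3913
Dresser €640.11: household furniture → 6.5% + 1.75% district = 8.25% → €52.809075
Office chair €204.38: household furniture → 6.5% + 1.75% district = 8.25% → €16.86135
Subtotal = €1643.42; unrounded tax = €135.019525 → €135.02; total due = €1778.44

€1778.44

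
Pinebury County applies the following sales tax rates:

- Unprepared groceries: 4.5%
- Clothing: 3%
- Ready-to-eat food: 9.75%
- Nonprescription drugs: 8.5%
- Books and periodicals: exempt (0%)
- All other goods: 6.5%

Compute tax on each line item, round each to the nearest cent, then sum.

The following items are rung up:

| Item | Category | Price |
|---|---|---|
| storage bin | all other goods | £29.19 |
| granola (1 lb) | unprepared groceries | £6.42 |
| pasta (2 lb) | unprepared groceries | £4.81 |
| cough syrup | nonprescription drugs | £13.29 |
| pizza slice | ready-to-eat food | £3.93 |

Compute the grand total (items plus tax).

Storage bin £29.19: all other goods → 6.5% → £1.90
Granola (1 lb) £6.42: unprepared groceries → 4.5% → £0.29
Pasta (2 lb) £4.81: unprepared groceries → 4.5% → £0.22
Cough syrup £13.29: nonprescription drugs → 8.5% → £1.13
Pizza slice £3.93: ready-to-eat food → 9.75% → £0.38
Subtotal = £57.64; tax = £3.92; total due = £61.56

£61.56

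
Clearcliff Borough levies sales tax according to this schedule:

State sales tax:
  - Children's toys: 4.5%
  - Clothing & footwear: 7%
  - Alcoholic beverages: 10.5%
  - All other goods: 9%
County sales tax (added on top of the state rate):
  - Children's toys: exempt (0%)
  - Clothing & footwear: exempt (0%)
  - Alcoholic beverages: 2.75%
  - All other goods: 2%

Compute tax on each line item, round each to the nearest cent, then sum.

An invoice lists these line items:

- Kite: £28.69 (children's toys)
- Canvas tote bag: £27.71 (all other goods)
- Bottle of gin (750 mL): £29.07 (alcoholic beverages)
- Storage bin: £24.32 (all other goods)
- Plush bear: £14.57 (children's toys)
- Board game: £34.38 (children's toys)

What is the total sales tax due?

Kite £28.69: children's toys → 4.5% + 0% county = 4.5% → £1.29
Canvas tote bag £27.71: all other goods → 9% + 2% county = 11% → £3.05
Bottle of gin (750 mL) £29.07: alcoholic beverages → 10.5% + 2.75% county = 13.25% → £3.85
Storage bin £24.32: all other goods → 9% + 2% county = 11% → £2.68
Plush bear £14.57: children's toys → 4.5% + 0% county = 4.5% → £0.66
Board game £34.38: children's toys → 4.5% + 0% county = 4.5% → £1.55
Total tax = £1.29 + £3.05 + £3.85 + £2.68 + £0.66 + £1.55 = £13.08

£13.08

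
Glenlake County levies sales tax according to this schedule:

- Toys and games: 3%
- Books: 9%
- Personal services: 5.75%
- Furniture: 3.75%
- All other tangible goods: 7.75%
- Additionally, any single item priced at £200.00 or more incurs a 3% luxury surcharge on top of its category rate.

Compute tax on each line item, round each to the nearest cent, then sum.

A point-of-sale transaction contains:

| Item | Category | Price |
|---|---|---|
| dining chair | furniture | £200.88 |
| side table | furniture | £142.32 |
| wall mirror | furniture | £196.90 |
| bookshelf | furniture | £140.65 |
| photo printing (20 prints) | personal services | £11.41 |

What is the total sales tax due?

Dining chair £200.88: furniture → 3.75% + 3% surcharge = 6.75% → £13.56
Side table £142.32: furniture → 3.75% → £5.34
Wall mirror £196.90: furniture → 3.75% → £7.38
Bookshelf £140.65: furniture → 3.75% → £5.27
Photo printing (20 prints) £11.41: personal services → 5.75% → £0.66
Total tax = £13.56 + £5.34 + £7.38 + £5.27 + £0.66 = £32.21

£32.21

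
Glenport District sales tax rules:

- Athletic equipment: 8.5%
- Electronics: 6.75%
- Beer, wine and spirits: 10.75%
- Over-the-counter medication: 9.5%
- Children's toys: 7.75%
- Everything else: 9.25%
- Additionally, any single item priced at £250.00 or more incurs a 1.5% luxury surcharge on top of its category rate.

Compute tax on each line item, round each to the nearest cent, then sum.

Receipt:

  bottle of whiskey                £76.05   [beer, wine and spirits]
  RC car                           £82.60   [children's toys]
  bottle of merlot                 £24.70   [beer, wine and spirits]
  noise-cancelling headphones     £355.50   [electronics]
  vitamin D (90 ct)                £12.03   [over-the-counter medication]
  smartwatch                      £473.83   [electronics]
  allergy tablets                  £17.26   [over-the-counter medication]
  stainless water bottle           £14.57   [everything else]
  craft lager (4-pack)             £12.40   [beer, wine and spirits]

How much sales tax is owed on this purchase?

Bottle of whiskey £76.05: beer, wine and spirits → 10.75% → £8.18
RC car £82.60: children's toys → 7.75% → £6.40
Bottle of merlot £24.70: beer, wine and spirits → 10.75% → £2.66
Noise-cancelling headphones £355.50: electronics → 6.75% + 1.5% surcharge = 8.25% → £29.33
Vitamin D (90 ct) £12.03: over-the-counter medication → 9.5% → £1.14
Smartwatch £473.83: electronics → 6.75% + 1.5% surcharge = 8.25% → £39.09
Allergy tablets £17.26: over-the-counter medication → 9.5% → £1.64
Stainless water bottle £14.57: everything else → 9.25% → £1.35
Craft lager (4-pack) £12.40: beer, wine and spirits → 10.75% → £1.33
Total tax = £8.18 + £6.40 + £2.66 + £29.33 + £1.14 + £39.09 + £1.64 + £1.35 + £1.33 = £91.12

£91.12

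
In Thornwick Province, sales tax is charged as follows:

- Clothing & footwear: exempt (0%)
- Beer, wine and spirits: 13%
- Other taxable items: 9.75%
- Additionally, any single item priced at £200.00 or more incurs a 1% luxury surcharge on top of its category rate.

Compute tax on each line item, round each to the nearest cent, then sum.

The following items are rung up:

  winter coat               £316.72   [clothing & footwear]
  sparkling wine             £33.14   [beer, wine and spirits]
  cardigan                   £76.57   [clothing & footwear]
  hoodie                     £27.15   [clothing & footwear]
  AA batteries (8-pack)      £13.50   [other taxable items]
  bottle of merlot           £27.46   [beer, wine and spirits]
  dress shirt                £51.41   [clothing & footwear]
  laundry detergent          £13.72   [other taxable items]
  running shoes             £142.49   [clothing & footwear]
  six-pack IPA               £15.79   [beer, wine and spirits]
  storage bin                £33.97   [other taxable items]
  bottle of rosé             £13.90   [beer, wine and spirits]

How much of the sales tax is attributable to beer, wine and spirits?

Sparkling wine £33.14: beer, wine and spirits → 13% → £4.31
Bottle of merlot £27.46: beer, wine and spirits → 13% → £3.57
Six-pack IPA £15.79: beer, wine and spirits → 13% → £2.05
Bottle of rosé £13.90: beer, wine and spirits → 13% → £1.81
Tax on beer, wine and spirits = £4.31 + £3.57 + £2.05 + £1.81 = £11.74

£11.74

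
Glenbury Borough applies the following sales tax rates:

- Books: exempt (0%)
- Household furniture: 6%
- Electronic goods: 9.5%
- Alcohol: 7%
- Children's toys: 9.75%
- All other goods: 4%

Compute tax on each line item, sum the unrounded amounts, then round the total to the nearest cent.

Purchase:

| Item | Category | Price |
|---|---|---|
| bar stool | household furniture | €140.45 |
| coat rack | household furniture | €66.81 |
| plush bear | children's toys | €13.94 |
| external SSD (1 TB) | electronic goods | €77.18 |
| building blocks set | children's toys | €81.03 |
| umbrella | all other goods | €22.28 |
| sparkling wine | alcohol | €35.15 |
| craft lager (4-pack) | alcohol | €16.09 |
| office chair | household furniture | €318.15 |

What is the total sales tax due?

Bar stool €140.45: household furniture → 6% → €8.427
Coat rack €66.81: household furniture → 6% → €4.0086
Plush bear €13.94: children's toys → 9.75% → €1.35915
External SSD (1 TB) €77.18: electronic goods → 9.5% → €7.3321
Building blocks set €81.03: children's toys → 9.75% → €7.900425
Umbrella €22.28: all other goods → 4% → €0.8912
Sparkling wine €35.15: alcohol → 7% → €2.4605
Craft lager (4-pack) €16.09: alcohol → 7% → €1.1263
Office chair €318.15: household furniture → 6% → €19.089
Unrounded tax sum = €52.594275 → €52.59

€52.59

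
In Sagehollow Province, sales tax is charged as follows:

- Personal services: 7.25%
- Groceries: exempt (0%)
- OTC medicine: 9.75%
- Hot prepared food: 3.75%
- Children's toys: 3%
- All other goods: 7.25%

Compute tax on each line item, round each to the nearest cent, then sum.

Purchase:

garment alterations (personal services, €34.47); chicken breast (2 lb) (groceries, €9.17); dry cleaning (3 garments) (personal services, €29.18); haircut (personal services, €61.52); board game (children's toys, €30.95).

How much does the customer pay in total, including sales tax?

Garment alterations €34.47: personal services → 7.25% → €2.50
Chicken breast (2 lb) €9.17: groceries → 0% → €0.00
Dry cleaning (3 garments) €29.18: personal services → 7.25% → €2.12
Haircut €61.52: personal services → 7.25% → €4.46
Board game €30.95: children's toys → 3% → €0.93
Subtotal = €165.29; tax = €10.01; total due = €175.30

€175.30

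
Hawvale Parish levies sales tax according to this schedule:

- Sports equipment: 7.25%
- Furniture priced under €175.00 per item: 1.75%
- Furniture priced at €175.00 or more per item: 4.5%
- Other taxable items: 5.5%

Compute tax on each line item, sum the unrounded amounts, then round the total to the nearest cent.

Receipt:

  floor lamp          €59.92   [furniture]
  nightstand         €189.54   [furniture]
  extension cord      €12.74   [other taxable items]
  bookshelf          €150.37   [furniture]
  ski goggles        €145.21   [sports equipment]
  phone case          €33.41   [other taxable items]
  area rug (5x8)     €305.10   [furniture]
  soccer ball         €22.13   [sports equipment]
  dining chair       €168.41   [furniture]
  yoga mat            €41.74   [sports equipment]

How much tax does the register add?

Floor lamp €59.92: furniture, under €175.00 → 1.75% → €1.0486
Nightstand €189.54: furniture, €175.00 or more → 4.5% → €8.5293
Extension cord €12.74: other taxable items → 5.5% → €0.7007
Bookshelf €150.37: furniture, under €175.00 → 1.75% → €2.631475
Ski goggles €145.21: sports equipment → 7.25% → €10.527725
Phone case €33.41: other taxable items → 5.5% → €1.83755
Area rug (5x8) €305.10: furniture, €175.00 or more → 4.5% → €13.7295
Soccer ball €22.13: sports equipment → 7.25% → €1.604425
Dining chair €168.41: furniture, under €175.00 → 1.75% → €2.947175
Yoga mat €41.74: sports equipment → 7.25% → €3.02615
Unrounded tax sum = €46.5826 → €46.58

€46.58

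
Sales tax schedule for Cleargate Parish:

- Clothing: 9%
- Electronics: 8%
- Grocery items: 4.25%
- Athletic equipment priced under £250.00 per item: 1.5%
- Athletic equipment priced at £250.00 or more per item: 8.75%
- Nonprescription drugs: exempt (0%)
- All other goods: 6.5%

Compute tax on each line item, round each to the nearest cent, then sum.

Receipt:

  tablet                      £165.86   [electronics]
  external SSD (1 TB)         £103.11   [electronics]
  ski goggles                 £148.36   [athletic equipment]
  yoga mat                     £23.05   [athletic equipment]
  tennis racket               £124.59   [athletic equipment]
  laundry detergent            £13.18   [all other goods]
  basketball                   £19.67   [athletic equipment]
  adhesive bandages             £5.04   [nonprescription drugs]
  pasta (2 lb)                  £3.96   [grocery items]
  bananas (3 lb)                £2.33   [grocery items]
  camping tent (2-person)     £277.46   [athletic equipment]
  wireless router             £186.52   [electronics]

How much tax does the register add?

Tablet £165.86: electronics → 8% → £13.27
External SSD (1 TB) £103.11: electronics → 8% → £8.25
Ski goggles £148.36: athletic equipment, under £250.00 → 1.5% → £2.23
Yoga mat £23.05: athletic equipment, under £250.00 → 1.5% → £0.35
Tennis racket £124.59: athletic equipment, under £250.00 → 1.5% → £1.87
Laundry detergent £13.18: all other goods → 6.5% → £0.86
Basketball £19.67: athletic equipment, under £250.00 → 1.5% → £0.30
Adhesive bandages £5.04: nonprescription drugs → 0% → £0.00
Pasta (2 lb) £3.96: grocery items → 4.25% → £0.17
Bananas (3 lb) £2.33: grocery items → 4.25% → £0.10
Camping tent (2-person) £277.46: athletic equipment, £250.00 or more → 8.75% → £24.28
Wireless router £186.52: electronics → 8% → £14.92
Total tax = £13.27 + £8.25 + £2.23 + £0.35 + £1.87 + £0.86 + £0.30 + £0.17 + £0.10 + £24.28 + £14.92 = £66.60

£66.60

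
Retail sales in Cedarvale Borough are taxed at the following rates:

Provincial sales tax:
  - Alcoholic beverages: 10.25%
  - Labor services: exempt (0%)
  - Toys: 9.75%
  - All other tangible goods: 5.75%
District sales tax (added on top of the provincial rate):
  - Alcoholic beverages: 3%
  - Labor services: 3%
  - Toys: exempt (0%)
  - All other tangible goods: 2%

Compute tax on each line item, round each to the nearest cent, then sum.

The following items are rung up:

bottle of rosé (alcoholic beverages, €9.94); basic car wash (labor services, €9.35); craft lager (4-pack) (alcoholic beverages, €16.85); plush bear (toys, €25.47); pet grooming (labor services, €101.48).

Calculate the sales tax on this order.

Bottle of rosé €9.94: alcoholic beverages → 10.25% + 3% district = 13.25% → €1.32
Basic car wash €9.35: labor services → 0% + 3% district = 3% → €0.28
Craft lager (4-pack) €16.85: alcoholic beverages → 10.25% + 3% district = 13.25% → €2.23
Plush bear €25.47: toys → 9.75% + 0% district = 9.75% → €2.48
Pet grooming €101.48: labor services → 0% + 3% district = 3% → €3.04
Total tax = €1.32 + €0.28 + €2.23 + €2.48 + €3.04 = €9.35

€9.35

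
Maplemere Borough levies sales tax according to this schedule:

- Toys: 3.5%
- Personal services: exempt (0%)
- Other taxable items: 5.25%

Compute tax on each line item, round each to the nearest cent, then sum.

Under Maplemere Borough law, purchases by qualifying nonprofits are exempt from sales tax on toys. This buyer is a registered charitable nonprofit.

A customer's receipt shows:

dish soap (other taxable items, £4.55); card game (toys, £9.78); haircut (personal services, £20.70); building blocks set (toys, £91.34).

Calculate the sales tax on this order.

£0.24

Dish soap £4.55: other taxable items → 5.25% → £0.24
Card game £9.78: toys, buyer-exempt → 0% → £0.00
Haircut £20.70: personal services → 0% → £0.00
Building blocks set £91.34: toys, buyer-exempt → 0% → £0.00
Total tax = £0.24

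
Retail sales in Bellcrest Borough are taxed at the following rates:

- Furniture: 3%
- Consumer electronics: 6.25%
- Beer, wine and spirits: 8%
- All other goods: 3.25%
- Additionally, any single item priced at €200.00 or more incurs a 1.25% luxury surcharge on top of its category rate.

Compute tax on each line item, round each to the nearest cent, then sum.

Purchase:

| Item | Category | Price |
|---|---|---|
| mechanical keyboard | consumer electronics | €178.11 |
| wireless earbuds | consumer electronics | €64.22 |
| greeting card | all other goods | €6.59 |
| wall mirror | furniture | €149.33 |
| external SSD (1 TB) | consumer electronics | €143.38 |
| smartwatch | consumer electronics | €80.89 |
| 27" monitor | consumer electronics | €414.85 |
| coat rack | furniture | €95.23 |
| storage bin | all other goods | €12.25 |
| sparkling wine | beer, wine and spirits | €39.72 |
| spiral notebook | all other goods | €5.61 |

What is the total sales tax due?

€71.58

Mechanical keyboard €178.11: consumer electronics → 6.25% → €11.13
Wireless earbuds €64.22: consumer electronics → 6.25% → €4.01
Greeting card €6.59: all other goods → 3.25% → €0.21
Wall mirror €149.33: furniture → 3% → €4.48
External SSD (1 TB) €143.38: consumer electronics → 6.25% → €8.96
Smartwatch €80.89: consumer electronics → 6.25% → €5.06
27" monitor €414.85: consumer electronics → 6.25% + 1.25% surcharge = 7.5% → €31.11
Coat rack €95.23: furniture → 3% → €2.86
Storage bin €12.25: all other goods → 3.25% → €0.40
Sparkling wine €39.72: beer, wine and spirits → 8% → €3.18
Spiral notebook €5.61: all other goods → 3.25% → €0.18
Total tax = €11.13 + €4.01 + €0.21 + €4.48 + €8.96 + €5.06 + €31.11 + €2.86 + €0.40 + €3.18 + €0.18 = €71.58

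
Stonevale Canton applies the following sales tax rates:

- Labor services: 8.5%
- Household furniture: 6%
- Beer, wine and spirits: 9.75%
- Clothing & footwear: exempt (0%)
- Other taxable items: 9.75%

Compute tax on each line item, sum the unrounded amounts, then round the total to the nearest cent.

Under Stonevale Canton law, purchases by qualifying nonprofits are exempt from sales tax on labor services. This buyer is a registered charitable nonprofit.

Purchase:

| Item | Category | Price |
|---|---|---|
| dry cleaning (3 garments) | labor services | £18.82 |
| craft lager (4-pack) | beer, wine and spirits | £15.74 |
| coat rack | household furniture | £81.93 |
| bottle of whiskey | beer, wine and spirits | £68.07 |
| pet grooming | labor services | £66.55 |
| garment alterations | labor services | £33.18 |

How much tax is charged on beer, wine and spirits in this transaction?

£8.17

Craft lager (4-pack) £15.74: beer, wine and spirits → 9.75% → £1.53465
Bottle of whiskey £68.07: beer, wine and spirits → 9.75% → £6.636825
Tax on beer, wine and spirits: unrounded sum = £8.171475 → £8.17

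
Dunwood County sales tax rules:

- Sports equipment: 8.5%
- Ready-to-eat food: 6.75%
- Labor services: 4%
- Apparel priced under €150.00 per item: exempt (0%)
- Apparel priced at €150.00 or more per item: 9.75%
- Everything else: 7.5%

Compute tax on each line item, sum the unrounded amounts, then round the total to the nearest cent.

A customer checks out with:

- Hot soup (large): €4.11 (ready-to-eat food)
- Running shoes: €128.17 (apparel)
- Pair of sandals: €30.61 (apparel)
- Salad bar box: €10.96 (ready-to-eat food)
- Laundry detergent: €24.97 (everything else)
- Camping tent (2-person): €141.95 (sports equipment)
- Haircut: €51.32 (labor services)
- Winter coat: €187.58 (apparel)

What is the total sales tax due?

€35.30

Hot soup (large) €4.11: ready-to-eat food → 6.75% → €0.277425
Running shoes €128.17: apparel, under €150.00 → 0% → €0.00
Pair of sandals €30.61: apparel, under €150.00 → 0% → €0.00
Salad bar box €10.96: ready-to-eat food → 6.75% → €0.7398
Laundry detergent €24.97: everything else → 7.5% → €1.87275
Camping tent (2-person) €141.95: sports equipment → 8.5% → €12.06575
Haircut €51.32: labor services → 4% → €2.0528
Winter coat €187.58: apparel, €150.00 or more → 9.75% → €18.28905
Unrounded tax sum = €35.297575 → €35.30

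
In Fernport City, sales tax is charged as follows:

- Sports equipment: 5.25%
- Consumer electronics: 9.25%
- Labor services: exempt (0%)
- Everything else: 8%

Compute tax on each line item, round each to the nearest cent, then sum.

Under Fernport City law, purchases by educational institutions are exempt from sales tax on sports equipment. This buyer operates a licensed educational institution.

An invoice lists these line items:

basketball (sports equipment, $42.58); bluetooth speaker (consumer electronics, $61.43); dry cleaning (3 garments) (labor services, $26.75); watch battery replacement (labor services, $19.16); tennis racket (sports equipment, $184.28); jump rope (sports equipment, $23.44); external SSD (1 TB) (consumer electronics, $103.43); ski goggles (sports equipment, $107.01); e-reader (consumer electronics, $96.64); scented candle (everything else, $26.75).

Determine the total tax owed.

$26.33

Basketball $42.58: sports equipment, buyer-exempt → 0% → $0.00
Bluetooth speaker $61.43: consumer electronics → 9.25% → $5.68
Dry cleaning (3 garments) $26.75: labor services → 0% → $0.00
Watch battery replacement $19.16: labor services → 0% → $0.00
Tennis racket $184.28: sports equipment, buyer-exempt → 0% → $0.00
Jump rope $23.44: sports equipment, buyer-exempt → 0% → $0.00
External SSD (1 TB) $103.43: consumer electronics → 9.25% → $9.57
Ski goggles $107.01: sports equipment, buyer-exempt → 0% → $0.00
E-reader $96.64: consumer electronics → 9.25% → $8.94
Scented candle $26.75: everything else → 8% → $2.14
Total tax = $5.68 + $9.57 + $8.94 + $2.14 = $26.33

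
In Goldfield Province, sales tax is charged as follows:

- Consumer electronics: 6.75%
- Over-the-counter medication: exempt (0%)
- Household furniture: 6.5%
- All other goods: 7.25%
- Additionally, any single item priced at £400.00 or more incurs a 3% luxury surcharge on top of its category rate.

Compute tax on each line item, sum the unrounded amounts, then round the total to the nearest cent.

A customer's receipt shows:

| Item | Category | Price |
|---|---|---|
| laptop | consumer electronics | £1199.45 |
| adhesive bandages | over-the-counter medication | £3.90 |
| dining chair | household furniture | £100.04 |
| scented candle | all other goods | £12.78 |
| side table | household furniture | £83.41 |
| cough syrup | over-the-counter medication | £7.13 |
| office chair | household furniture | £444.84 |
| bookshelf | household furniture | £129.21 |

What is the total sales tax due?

Laptop £1199.45: consumer electronics → 6.75% + 3% surcharge = 9.75% → £116.946375
Adhesive bandages £3.90: over-the-counter medication → 0% → £0.00
Dining chair £100.04: household furniture → 6.5% → £6.5026
Scented candle £12.78: all other goods → 7.25% → £0.92655
Side table £83.41: household furniture → 6.5% → £5.42165
Cough syrup £7.13: over-the-counter medication → 0% → £0.00
Office chair £444.84: household furniture → 6.5% + 3% surcharge = 9.5% → £42.2598
Bookshelf £129.21: household furniture → 6.5% → £8.39865
Unrounded tax sum = £180.455625 → £180.46

£180.46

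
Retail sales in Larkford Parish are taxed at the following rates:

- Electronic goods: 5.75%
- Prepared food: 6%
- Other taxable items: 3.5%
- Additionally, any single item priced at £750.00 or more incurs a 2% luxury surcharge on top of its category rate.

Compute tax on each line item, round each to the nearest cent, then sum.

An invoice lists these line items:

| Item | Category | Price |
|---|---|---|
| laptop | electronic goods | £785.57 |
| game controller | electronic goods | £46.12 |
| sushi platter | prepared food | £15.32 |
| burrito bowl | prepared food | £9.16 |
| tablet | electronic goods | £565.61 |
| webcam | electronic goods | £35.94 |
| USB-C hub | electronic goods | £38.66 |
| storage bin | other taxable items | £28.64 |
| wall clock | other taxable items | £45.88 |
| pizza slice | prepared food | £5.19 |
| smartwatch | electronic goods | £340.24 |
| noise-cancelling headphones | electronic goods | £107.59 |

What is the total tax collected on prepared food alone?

Sushi platter £15.32: prepared food → 6% → £0.92
Burrito bowl £9.16: prepared food → 6% → £0.55
Pizza slice £5.19: prepared food → 6% → £0.31
Tax on prepared food = £0.92 + £0.55 + £0.31 = £1.78

£1.78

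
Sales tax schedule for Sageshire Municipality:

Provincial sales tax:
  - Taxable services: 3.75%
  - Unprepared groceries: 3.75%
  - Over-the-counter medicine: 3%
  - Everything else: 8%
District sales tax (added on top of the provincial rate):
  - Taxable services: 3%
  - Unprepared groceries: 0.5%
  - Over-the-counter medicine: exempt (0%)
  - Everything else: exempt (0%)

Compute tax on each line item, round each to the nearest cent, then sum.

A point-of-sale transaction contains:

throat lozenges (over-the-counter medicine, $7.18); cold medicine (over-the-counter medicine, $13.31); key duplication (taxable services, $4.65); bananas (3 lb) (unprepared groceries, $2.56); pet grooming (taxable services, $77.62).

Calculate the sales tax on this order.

Throat lozenges $7.18: over-the-counter medicine → 3% + 0% district = 3% → $0.22
Cold medicine $13.31: over-the-counter medicine → 3% + 0% district = 3% → $0.40
Key duplication $4.65: taxable services → 3.75% + 3% district = 6.75% → $0.31
Bananas (3 lb) $2.56: unprepared groceries → 3.75% + 0.5% district = 4.25% → $0.11
Pet grooming $77.62: taxable services → 3.75% + 3% district = 6.75% → $5.24
Total tax = $0.22 + $0.40 + $0.31 + $0.11 + $5.24 = $6.28

$6.28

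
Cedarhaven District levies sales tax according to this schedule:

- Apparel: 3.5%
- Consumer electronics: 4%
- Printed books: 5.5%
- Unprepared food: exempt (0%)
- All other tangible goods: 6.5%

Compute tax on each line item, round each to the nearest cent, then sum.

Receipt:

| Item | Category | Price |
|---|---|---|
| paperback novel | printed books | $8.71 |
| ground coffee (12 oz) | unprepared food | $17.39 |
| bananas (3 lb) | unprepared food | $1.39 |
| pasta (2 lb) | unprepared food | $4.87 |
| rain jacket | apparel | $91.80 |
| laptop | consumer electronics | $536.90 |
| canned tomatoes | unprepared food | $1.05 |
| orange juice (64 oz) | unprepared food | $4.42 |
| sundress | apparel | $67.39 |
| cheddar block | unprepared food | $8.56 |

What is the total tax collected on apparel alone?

$5.57

Rain jacket $91.80: apparel → 3.5% → $3.21
Sundress $67.39: apparel → 3.5% → $2.36
Tax on apparel = $3.21 + $2.36 = $5.57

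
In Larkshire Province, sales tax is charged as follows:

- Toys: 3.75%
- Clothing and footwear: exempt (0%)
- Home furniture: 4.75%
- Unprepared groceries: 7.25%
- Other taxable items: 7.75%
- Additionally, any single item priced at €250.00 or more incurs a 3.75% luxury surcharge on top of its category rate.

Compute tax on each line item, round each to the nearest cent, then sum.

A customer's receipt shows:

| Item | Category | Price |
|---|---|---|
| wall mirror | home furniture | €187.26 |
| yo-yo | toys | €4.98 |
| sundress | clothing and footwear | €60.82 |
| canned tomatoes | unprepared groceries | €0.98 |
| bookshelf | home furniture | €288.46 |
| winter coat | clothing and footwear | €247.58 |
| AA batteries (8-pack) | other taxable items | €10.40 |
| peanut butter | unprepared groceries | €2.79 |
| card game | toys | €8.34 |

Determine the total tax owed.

€34.99

Wall mirror €187.26: home furniture → 4.75% → €8.89
Yo-yo €4.98: toys → 3.75% → €0.19
Sundress €60.82: clothing and footwear → 0% → €0.00
Canned tomatoes €0.98: unprepared groceries → 7.25% → €0.07
Bookshelf €288.46: home furniture → 4.75% + 3.75% surcharge = 8.5% → €24.52
Winter coat €247.58: clothing and footwear → 0% → €0.00
AA batteries (8-pack) €10.40: other taxable items → 7.75% → €0.81
Peanut butter €2.79: unprepared groceries → 7.25% → €0.20
Card game €8.34: toys → 3.75% → €0.31
Total tax = €8.89 + €0.19 + €0.07 + €24.52 + €0.81 + €0.20 + €0.31 = €34.99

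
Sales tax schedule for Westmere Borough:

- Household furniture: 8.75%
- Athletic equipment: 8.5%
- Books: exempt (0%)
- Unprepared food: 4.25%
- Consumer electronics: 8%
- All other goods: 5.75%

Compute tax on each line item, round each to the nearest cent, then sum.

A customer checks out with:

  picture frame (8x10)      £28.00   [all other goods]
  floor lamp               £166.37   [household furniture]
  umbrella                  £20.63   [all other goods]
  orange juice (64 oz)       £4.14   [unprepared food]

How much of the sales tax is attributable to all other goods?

Picture frame (8x10) £28.00: all other goods → 5.75% → £1.61
Umbrella £20.63: all other goods → 5.75% → £1.19
Tax on all other goods = £1.61 + £1.19 = £2.80

£2.80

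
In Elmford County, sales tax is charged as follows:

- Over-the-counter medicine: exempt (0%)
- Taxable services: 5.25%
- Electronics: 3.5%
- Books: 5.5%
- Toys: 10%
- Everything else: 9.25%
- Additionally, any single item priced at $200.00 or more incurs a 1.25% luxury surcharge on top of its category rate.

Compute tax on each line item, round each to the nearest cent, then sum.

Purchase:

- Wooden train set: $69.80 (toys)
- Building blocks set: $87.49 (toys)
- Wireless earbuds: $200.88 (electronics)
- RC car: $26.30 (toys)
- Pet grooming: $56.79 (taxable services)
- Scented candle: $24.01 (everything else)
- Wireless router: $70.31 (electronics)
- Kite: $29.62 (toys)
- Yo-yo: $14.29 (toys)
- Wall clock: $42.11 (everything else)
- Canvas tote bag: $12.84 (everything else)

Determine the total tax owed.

Wooden train set $69.80: toys → 10% → $6.98
Building blocks set $87.49: toys → 10% → $8.75
Wireless earbuds $200.88: electronics → 3.5% + 1.25% surcharge = 4.75% → $9.54
RC car $26.30: toys → 10% → $2.63
Pet grooming $56.79: taxable services → 5.25% → $2.98
Scented candle $24.01: everything else → 9.25% → $2.22
Wireless router $70.31: electronics → 3.5% → $2.46
Kite $29.62: toys → 10% → $2.96
Yo-yo $14.29: toys → 10% → $1.43
Wall clock $42.11: everything else → 9.25% → $3.90
Canvas tote bag $12.84: everything else → 9.25% → $1.19
Total tax = $6.98 + $8.75 + $9.54 + $2.63 + $2.98 + $2.22 + $2.46 + $2.96 + $1.43 + $3.90 + $1.19 = $45.04

$45.04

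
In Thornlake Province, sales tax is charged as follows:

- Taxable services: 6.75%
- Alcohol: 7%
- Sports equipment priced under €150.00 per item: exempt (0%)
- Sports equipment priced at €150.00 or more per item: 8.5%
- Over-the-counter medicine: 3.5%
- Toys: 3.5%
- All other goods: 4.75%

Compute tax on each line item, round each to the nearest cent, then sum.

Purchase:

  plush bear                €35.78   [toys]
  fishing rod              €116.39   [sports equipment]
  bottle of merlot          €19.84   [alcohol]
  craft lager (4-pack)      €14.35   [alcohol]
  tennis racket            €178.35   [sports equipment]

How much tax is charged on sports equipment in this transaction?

€15.16

Fishing rod €116.39: sports equipment, under €150.00 → 0% → €0.00
Tennis racket €178.35: sports equipment, €150.00 or more → 8.5% → €15.16
Tax on sports equipment = €0.00 + €15.16 = €15.16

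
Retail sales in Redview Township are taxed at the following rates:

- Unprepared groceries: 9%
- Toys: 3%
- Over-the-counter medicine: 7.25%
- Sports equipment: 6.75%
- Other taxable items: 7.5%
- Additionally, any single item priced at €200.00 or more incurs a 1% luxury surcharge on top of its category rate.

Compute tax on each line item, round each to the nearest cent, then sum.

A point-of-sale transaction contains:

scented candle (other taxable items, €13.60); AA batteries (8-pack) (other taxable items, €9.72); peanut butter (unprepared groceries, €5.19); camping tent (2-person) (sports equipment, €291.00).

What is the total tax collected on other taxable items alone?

Scented candle €13.60: other taxable items → 7.5% → €1.02
AA batteries (8-pack) €9.72: other taxable items → 7.5% → €0.73
Tax on other taxable items = €1.02 + €0.73 = €1.75

€1.75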